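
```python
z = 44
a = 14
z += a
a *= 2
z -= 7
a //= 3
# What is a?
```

Answer: 9

Derivation:
Trace (tracking a):
z = 44  # -> z = 44
a = 14  # -> a = 14
z += a  # -> z = 58
a *= 2  # -> a = 28
z -= 7  # -> z = 51
a //= 3  # -> a = 9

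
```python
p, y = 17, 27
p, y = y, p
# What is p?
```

Answer: 27

Derivation:
Trace (tracking p):
p, y = (17, 27)  # -> p = 17, y = 27
p, y = (y, p)  # -> p = 27, y = 17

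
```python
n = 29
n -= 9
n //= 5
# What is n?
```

Trace (tracking n):
n = 29  # -> n = 29
n -= 9  # -> n = 20
n //= 5  # -> n = 4

Answer: 4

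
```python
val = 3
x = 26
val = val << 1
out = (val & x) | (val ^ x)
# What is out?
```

Trace (tracking out):
val = 3  # -> val = 3
x = 26  # -> x = 26
val = val << 1  # -> val = 6
out = val & x | val ^ x  # -> out = 30

Answer: 30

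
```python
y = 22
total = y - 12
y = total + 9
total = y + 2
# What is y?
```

Trace (tracking y):
y = 22  # -> y = 22
total = y - 12  # -> total = 10
y = total + 9  # -> y = 19
total = y + 2  # -> total = 21

Answer: 19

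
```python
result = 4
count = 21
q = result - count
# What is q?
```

Trace (tracking q):
result = 4  # -> result = 4
count = 21  # -> count = 21
q = result - count  # -> q = -17

Answer: -17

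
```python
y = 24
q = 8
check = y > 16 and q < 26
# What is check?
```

Trace (tracking check):
y = 24  # -> y = 24
q = 8  # -> q = 8
check = y > 16 and q < 26  # -> check = True

Answer: True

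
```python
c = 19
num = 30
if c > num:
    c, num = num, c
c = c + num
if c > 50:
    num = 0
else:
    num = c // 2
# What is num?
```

Answer: 24

Derivation:
Trace (tracking num):
c = 19  # -> c = 19
num = 30  # -> num = 30
if c > num:  # condition is False
c = c + num  # -> c = 49
if c > 50:  # condition is False
else:
    num = c // 2  # -> num = 24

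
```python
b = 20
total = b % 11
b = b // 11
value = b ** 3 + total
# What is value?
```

Answer: 10

Derivation:
Trace (tracking value):
b = 20  # -> b = 20
total = b % 11  # -> total = 9
b = b // 11  # -> b = 1
value = b ** 3 + total  # -> value = 10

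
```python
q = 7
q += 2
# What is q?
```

Answer: 9

Derivation:
Trace (tracking q):
q = 7  # -> q = 7
q += 2  # -> q = 9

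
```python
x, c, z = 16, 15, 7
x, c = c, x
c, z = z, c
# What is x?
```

Trace (tracking x):
x, c, z = (16, 15, 7)  # -> x = 16, c = 15, z = 7
x, c = (c, x)  # -> x = 15, c = 16
c, z = (z, c)  # -> c = 7, z = 16

Answer: 15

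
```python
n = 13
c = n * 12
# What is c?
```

Trace (tracking c):
n = 13  # -> n = 13
c = n * 12  # -> c = 156

Answer: 156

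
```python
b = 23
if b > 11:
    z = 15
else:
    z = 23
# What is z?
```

Trace (tracking z):
b = 23  # -> b = 23
if b > 11:  # condition is True
    z = 15  # -> z = 15

Answer: 15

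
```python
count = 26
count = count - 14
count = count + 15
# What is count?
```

Answer: 27

Derivation:
Trace (tracking count):
count = 26  # -> count = 26
count = count - 14  # -> count = 12
count = count + 15  # -> count = 27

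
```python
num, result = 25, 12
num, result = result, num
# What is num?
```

Answer: 12

Derivation:
Trace (tracking num):
num, result = (25, 12)  # -> num = 25, result = 12
num, result = (result, num)  # -> num = 12, result = 25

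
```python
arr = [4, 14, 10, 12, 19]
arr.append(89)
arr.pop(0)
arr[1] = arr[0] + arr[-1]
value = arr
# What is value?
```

Trace (tracking value):
arr = [4, 14, 10, 12, 19]  # -> arr = [4, 14, 10, 12, 19]
arr.append(89)  # -> arr = [4, 14, 10, 12, 19, 89]
arr.pop(0)  # -> arr = [14, 10, 12, 19, 89]
arr[1] = arr[0] + arr[-1]  # -> arr = [14, 103, 12, 19, 89]
value = arr  # -> value = [14, 103, 12, 19, 89]

Answer: [14, 103, 12, 19, 89]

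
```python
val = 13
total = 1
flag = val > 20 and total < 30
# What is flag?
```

Answer: False

Derivation:
Trace (tracking flag):
val = 13  # -> val = 13
total = 1  # -> total = 1
flag = val > 20 and total < 30  # -> flag = False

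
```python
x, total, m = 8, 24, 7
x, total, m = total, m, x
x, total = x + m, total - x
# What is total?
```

Answer: -17

Derivation:
Trace (tracking total):
x, total, m = (8, 24, 7)  # -> x = 8, total = 24, m = 7
x, total, m = (total, m, x)  # -> x = 24, total = 7, m = 8
x, total = (x + m, total - x)  # -> x = 32, total = -17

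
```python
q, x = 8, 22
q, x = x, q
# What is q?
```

Trace (tracking q):
q, x = (8, 22)  # -> q = 8, x = 22
q, x = (x, q)  # -> q = 22, x = 8

Answer: 22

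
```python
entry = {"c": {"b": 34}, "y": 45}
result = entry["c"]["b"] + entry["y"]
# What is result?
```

Answer: 79

Derivation:
Trace (tracking result):
entry = {'c': {'b': 34}, 'y': 45}  # -> entry = {'c': {'b': 34}, 'y': 45}
result = entry['c']['b'] + entry['y']  # -> result = 79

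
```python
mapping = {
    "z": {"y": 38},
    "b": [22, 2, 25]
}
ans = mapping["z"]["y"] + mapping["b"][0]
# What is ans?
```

Trace (tracking ans):
mapping = {'z': {'y': 38}, 'b': [22, 2, 25]}  # -> mapping = {'z': {'y': 38}, 'b': [22, 2, 25]}
ans = mapping['z']['y'] + mapping['b'][0]  # -> ans = 60

Answer: 60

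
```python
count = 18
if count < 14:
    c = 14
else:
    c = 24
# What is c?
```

Answer: 24

Derivation:
Trace (tracking c):
count = 18  # -> count = 18
if count < 14:  # condition is False
else:
    c = 24  # -> c = 24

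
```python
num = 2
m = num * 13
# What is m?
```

Trace (tracking m):
num = 2  # -> num = 2
m = num * 13  # -> m = 26

Answer: 26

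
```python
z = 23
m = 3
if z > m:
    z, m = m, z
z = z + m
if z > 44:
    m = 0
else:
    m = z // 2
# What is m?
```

Trace (tracking m):
z = 23  # -> z = 23
m = 3  # -> m = 3
if z > m:  # condition is True
    z, m = (m, z)  # -> z = 3, m = 23
z = z + m  # -> z = 26
if z > 44:  # condition is False
else:
    m = z // 2  # -> m = 13

Answer: 13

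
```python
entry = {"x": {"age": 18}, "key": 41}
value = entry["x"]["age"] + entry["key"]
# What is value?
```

Answer: 59

Derivation:
Trace (tracking value):
entry = {'x': {'age': 18}, 'key': 41}  # -> entry = {'x': {'age': 18}, 'key': 41}
value = entry['x']['age'] + entry['key']  # -> value = 59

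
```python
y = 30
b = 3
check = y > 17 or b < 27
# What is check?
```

Answer: True

Derivation:
Trace (tracking check):
y = 30  # -> y = 30
b = 3  # -> b = 3
check = y > 17 or b < 27  # -> check = True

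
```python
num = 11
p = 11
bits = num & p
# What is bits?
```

Answer: 11

Derivation:
Trace (tracking bits):
num = 11  # -> num = 11
p = 11  # -> p = 11
bits = num & p  # -> bits = 11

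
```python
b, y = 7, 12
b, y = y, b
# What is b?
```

Trace (tracking b):
b, y = (7, 12)  # -> b = 7, y = 12
b, y = (y, b)  # -> b = 12, y = 7

Answer: 12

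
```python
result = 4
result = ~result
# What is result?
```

Trace (tracking result):
result = 4  # -> result = 4
result = ~result  # -> result = -5

Answer: -5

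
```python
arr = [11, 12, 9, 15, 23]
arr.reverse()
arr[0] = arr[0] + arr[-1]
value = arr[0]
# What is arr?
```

Trace (tracking arr):
arr = [11, 12, 9, 15, 23]  # -> arr = [11, 12, 9, 15, 23]
arr.reverse()  # -> arr = [23, 15, 9, 12, 11]
arr[0] = arr[0] + arr[-1]  # -> arr = [34, 15, 9, 12, 11]
value = arr[0]  # -> value = 34

Answer: [34, 15, 9, 12, 11]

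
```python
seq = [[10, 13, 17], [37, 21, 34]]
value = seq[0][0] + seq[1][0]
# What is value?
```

Answer: 47

Derivation:
Trace (tracking value):
seq = [[10, 13, 17], [37, 21, 34]]  # -> seq = [[10, 13, 17], [37, 21, 34]]
value = seq[0][0] + seq[1][0]  # -> value = 47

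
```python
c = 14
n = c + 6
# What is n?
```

Answer: 20

Derivation:
Trace (tracking n):
c = 14  # -> c = 14
n = c + 6  # -> n = 20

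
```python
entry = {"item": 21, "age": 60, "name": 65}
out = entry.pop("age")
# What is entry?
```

Answer: {'item': 21, 'name': 65}

Derivation:
Trace (tracking entry):
entry = {'item': 21, 'age': 60, 'name': 65}  # -> entry = {'item': 21, 'age': 60, 'name': 65}
out = entry.pop('age')  # -> out = 60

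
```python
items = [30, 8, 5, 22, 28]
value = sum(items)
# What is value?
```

Trace (tracking value):
items = [30, 8, 5, 22, 28]  # -> items = [30, 8, 5, 22, 28]
value = sum(items)  # -> value = 93

Answer: 93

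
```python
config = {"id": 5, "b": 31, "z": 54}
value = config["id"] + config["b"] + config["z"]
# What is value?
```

Trace (tracking value):
config = {'id': 5, 'b': 31, 'z': 54}  # -> config = {'id': 5, 'b': 31, 'z': 54}
value = config['id'] + config['b'] + config['z']  # -> value = 90

Answer: 90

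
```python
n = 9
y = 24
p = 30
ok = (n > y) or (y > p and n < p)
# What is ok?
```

Trace (tracking ok):
n = 9  # -> n = 9
y = 24  # -> y = 24
p = 30  # -> p = 30
ok = n > y or (y > p and n < p)  # -> ok = False

Answer: False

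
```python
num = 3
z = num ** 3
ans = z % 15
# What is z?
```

Answer: 27

Derivation:
Trace (tracking z):
num = 3  # -> num = 3
z = num ** 3  # -> z = 27
ans = z % 15  # -> ans = 12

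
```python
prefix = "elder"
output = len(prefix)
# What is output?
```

Answer: 5

Derivation:
Trace (tracking output):
prefix = 'elder'  # -> prefix = 'elder'
output = len(prefix)  # -> output = 5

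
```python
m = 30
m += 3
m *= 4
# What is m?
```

Trace (tracking m):
m = 30  # -> m = 30
m += 3  # -> m = 33
m *= 4  # -> m = 132

Answer: 132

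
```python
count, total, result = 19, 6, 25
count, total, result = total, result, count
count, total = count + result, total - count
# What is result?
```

Answer: 19

Derivation:
Trace (tracking result):
count, total, result = (19, 6, 25)  # -> count = 19, total = 6, result = 25
count, total, result = (total, result, count)  # -> count = 6, total = 25, result = 19
count, total = (count + result, total - count)  # -> count = 25, total = 19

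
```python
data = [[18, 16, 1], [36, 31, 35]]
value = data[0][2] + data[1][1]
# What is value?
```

Answer: 32

Derivation:
Trace (tracking value):
data = [[18, 16, 1], [36, 31, 35]]  # -> data = [[18, 16, 1], [36, 31, 35]]
value = data[0][2] + data[1][1]  # -> value = 32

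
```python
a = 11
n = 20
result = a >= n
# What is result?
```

Answer: False

Derivation:
Trace (tracking result):
a = 11  # -> a = 11
n = 20  # -> n = 20
result = a >= n  # -> result = False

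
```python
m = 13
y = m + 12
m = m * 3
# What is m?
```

Trace (tracking m):
m = 13  # -> m = 13
y = m + 12  # -> y = 25
m = m * 3  # -> m = 39

Answer: 39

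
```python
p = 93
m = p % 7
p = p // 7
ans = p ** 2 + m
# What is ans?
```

Trace (tracking ans):
p = 93  # -> p = 93
m = p % 7  # -> m = 2
p = p // 7  # -> p = 13
ans = p ** 2 + m  # -> ans = 171

Answer: 171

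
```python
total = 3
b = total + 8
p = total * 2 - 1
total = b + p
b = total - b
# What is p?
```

Trace (tracking p):
total = 3  # -> total = 3
b = total + 8  # -> b = 11
p = total * 2 - 1  # -> p = 5
total = b + p  # -> total = 16
b = total - b  # -> b = 5

Answer: 5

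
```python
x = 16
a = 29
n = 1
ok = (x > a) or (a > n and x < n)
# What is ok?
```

Trace (tracking ok):
x = 16  # -> x = 16
a = 29  # -> a = 29
n = 1  # -> n = 1
ok = x > a or (a > n and x < n)  # -> ok = False

Answer: False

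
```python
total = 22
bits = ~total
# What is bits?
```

Trace (tracking bits):
total = 22  # -> total = 22
bits = ~total  # -> bits = -23

Answer: -23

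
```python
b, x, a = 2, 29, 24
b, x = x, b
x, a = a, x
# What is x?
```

Answer: 24

Derivation:
Trace (tracking x):
b, x, a = (2, 29, 24)  # -> b = 2, x = 29, a = 24
b, x = (x, b)  # -> b = 29, x = 2
x, a = (a, x)  # -> x = 24, a = 2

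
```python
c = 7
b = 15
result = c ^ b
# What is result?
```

Answer: 8

Derivation:
Trace (tracking result):
c = 7  # -> c = 7
b = 15  # -> b = 15
result = c ^ b  # -> result = 8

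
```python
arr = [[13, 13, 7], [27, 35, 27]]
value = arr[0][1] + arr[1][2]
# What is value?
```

Answer: 40

Derivation:
Trace (tracking value):
arr = [[13, 13, 7], [27, 35, 27]]  # -> arr = [[13, 13, 7], [27, 35, 27]]
value = arr[0][1] + arr[1][2]  # -> value = 40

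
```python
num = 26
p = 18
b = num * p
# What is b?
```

Answer: 468

Derivation:
Trace (tracking b):
num = 26  # -> num = 26
p = 18  # -> p = 18
b = num * p  # -> b = 468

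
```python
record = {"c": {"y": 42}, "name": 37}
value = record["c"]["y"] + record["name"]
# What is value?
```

Answer: 79

Derivation:
Trace (tracking value):
record = {'c': {'y': 42}, 'name': 37}  # -> record = {'c': {'y': 42}, 'name': 37}
value = record['c']['y'] + record['name']  # -> value = 79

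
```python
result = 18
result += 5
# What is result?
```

Trace (tracking result):
result = 18  # -> result = 18
result += 5  # -> result = 23

Answer: 23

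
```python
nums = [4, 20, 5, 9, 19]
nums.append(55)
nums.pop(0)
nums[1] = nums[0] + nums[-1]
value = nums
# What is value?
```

Trace (tracking value):
nums = [4, 20, 5, 9, 19]  # -> nums = [4, 20, 5, 9, 19]
nums.append(55)  # -> nums = [4, 20, 5, 9, 19, 55]
nums.pop(0)  # -> nums = [20, 5, 9, 19, 55]
nums[1] = nums[0] + nums[-1]  # -> nums = [20, 75, 9, 19, 55]
value = nums  # -> value = [20, 75, 9, 19, 55]

Answer: [20, 75, 9, 19, 55]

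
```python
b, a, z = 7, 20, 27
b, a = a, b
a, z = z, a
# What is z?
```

Answer: 7

Derivation:
Trace (tracking z):
b, a, z = (7, 20, 27)  # -> b = 7, a = 20, z = 27
b, a = (a, b)  # -> b = 20, a = 7
a, z = (z, a)  # -> a = 27, z = 7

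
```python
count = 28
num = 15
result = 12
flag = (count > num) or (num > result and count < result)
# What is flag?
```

Trace (tracking flag):
count = 28  # -> count = 28
num = 15  # -> num = 15
result = 12  # -> result = 12
flag = count > num or (num > result and count < result)  # -> flag = True

Answer: True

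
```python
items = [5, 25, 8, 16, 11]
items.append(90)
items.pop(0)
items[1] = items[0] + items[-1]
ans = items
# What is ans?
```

Trace (tracking ans):
items = [5, 25, 8, 16, 11]  # -> items = [5, 25, 8, 16, 11]
items.append(90)  # -> items = [5, 25, 8, 16, 11, 90]
items.pop(0)  # -> items = [25, 8, 16, 11, 90]
items[1] = items[0] + items[-1]  # -> items = [25, 115, 16, 11, 90]
ans = items  # -> ans = [25, 115, 16, 11, 90]

Answer: [25, 115, 16, 11, 90]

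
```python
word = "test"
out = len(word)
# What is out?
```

Trace (tracking out):
word = 'test'  # -> word = 'test'
out = len(word)  # -> out = 4

Answer: 4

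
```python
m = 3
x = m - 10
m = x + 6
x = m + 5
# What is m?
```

Answer: -1

Derivation:
Trace (tracking m):
m = 3  # -> m = 3
x = m - 10  # -> x = -7
m = x + 6  # -> m = -1
x = m + 5  # -> x = 4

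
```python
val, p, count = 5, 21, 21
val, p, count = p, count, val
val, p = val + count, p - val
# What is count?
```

Trace (tracking count):
val, p, count = (5, 21, 21)  # -> val = 5, p = 21, count = 21
val, p, count = (p, count, val)  # -> val = 21, p = 21, count = 5
val, p = (val + count, p - val)  # -> val = 26, p = 0

Answer: 5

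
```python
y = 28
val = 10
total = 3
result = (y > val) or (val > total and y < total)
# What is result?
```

Answer: True

Derivation:
Trace (tracking result):
y = 28  # -> y = 28
val = 10  # -> val = 10
total = 3  # -> total = 3
result = y > val or (val > total and y < total)  # -> result = True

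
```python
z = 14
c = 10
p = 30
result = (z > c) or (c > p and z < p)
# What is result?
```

Trace (tracking result):
z = 14  # -> z = 14
c = 10  # -> c = 10
p = 30  # -> p = 30
result = z > c or (c > p and z < p)  # -> result = True

Answer: True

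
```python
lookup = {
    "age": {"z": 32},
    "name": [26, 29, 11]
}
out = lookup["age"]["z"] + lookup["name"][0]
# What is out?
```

Answer: 58

Derivation:
Trace (tracking out):
lookup = {'age': {'z': 32}, 'name': [26, 29, 11]}  # -> lookup = {'age': {'z': 32}, 'name': [26, 29, 11]}
out = lookup['age']['z'] + lookup['name'][0]  # -> out = 58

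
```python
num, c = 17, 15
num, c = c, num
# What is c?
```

Answer: 17

Derivation:
Trace (tracking c):
num, c = (17, 15)  # -> num = 17, c = 15
num, c = (c, num)  # -> num = 15, c = 17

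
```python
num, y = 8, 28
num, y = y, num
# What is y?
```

Answer: 8

Derivation:
Trace (tracking y):
num, y = (8, 28)  # -> num = 8, y = 28
num, y = (y, num)  # -> num = 28, y = 8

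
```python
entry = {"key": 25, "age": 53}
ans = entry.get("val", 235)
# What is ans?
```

Trace (tracking ans):
entry = {'key': 25, 'age': 53}  # -> entry = {'key': 25, 'age': 53}
ans = entry.get('val', 235)  # -> ans = 235

Answer: 235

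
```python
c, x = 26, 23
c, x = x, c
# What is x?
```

Answer: 26

Derivation:
Trace (tracking x):
c, x = (26, 23)  # -> c = 26, x = 23
c, x = (x, c)  # -> c = 23, x = 26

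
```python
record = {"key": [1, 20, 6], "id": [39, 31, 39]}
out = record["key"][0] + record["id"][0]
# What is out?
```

Trace (tracking out):
record = {'key': [1, 20, 6], 'id': [39, 31, 39]}  # -> record = {'key': [1, 20, 6], 'id': [39, 31, 39]}
out = record['key'][0] + record['id'][0]  # -> out = 40

Answer: 40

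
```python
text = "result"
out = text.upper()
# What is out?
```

Answer: 'RESULT'

Derivation:
Trace (tracking out):
text = 'result'  # -> text = 'result'
out = text.upper()  # -> out = 'RESULT'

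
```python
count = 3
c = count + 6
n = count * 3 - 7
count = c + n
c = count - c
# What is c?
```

Trace (tracking c):
count = 3  # -> count = 3
c = count + 6  # -> c = 9
n = count * 3 - 7  # -> n = 2
count = c + n  # -> count = 11
c = count - c  # -> c = 2

Answer: 2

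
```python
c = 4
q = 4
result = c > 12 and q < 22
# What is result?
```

Answer: False

Derivation:
Trace (tracking result):
c = 4  # -> c = 4
q = 4  # -> q = 4
result = c > 12 and q < 22  # -> result = False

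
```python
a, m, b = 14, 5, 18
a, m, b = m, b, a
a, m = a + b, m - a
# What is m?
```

Answer: 13

Derivation:
Trace (tracking m):
a, m, b = (14, 5, 18)  # -> a = 14, m = 5, b = 18
a, m, b = (m, b, a)  # -> a = 5, m = 18, b = 14
a, m = (a + b, m - a)  # -> a = 19, m = 13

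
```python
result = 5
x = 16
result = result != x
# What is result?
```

Answer: True

Derivation:
Trace (tracking result):
result = 5  # -> result = 5
x = 16  # -> x = 16
result = result != x  # -> result = True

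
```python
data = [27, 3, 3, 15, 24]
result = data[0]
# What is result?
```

Trace (tracking result):
data = [27, 3, 3, 15, 24]  # -> data = [27, 3, 3, 15, 24]
result = data[0]  # -> result = 27

Answer: 27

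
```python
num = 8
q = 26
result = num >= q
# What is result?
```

Trace (tracking result):
num = 8  # -> num = 8
q = 26  # -> q = 26
result = num >= q  # -> result = False

Answer: False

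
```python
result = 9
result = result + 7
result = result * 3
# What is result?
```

Trace (tracking result):
result = 9  # -> result = 9
result = result + 7  # -> result = 16
result = result * 3  # -> result = 48

Answer: 48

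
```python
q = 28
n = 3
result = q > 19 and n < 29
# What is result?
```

Answer: True

Derivation:
Trace (tracking result):
q = 28  # -> q = 28
n = 3  # -> n = 3
result = q > 19 and n < 29  # -> result = True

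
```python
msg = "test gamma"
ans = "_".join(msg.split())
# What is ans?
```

Answer: 'test_gamma'

Derivation:
Trace (tracking ans):
msg = 'test gamma'  # -> msg = 'test gamma'
ans = '_'.join(msg.split())  # -> ans = 'test_gamma'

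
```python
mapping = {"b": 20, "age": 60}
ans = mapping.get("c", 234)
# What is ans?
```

Answer: 234

Derivation:
Trace (tracking ans):
mapping = {'b': 20, 'age': 60}  # -> mapping = {'b': 20, 'age': 60}
ans = mapping.get('c', 234)  # -> ans = 234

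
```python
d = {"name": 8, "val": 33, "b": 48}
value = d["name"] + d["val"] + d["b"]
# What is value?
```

Trace (tracking value):
d = {'name': 8, 'val': 33, 'b': 48}  # -> d = {'name': 8, 'val': 33, 'b': 48}
value = d['name'] + d['val'] + d['b']  # -> value = 89

Answer: 89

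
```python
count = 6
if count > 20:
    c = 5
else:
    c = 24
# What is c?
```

Trace (tracking c):
count = 6  # -> count = 6
if count > 20:  # condition is False
else:
    c = 24  # -> c = 24

Answer: 24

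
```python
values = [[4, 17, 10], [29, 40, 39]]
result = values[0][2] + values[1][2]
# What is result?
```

Trace (tracking result):
values = [[4, 17, 10], [29, 40, 39]]  # -> values = [[4, 17, 10], [29, 40, 39]]
result = values[0][2] + values[1][2]  # -> result = 49

Answer: 49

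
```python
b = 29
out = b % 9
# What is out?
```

Trace (tracking out):
b = 29  # -> b = 29
out = b % 9  # -> out = 2

Answer: 2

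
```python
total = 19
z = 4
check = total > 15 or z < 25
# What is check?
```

Trace (tracking check):
total = 19  # -> total = 19
z = 4  # -> z = 4
check = total > 15 or z < 25  # -> check = True

Answer: True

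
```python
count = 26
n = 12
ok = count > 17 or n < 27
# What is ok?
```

Answer: True

Derivation:
Trace (tracking ok):
count = 26  # -> count = 26
n = 12  # -> n = 12
ok = count > 17 or n < 27  # -> ok = True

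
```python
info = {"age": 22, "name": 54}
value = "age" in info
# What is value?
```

Answer: True

Derivation:
Trace (tracking value):
info = {'age': 22, 'name': 54}  # -> info = {'age': 22, 'name': 54}
value = 'age' in info  # -> value = True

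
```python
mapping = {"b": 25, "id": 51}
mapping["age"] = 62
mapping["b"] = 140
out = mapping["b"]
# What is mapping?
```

Answer: {'b': 140, 'id': 51, 'age': 62}

Derivation:
Trace (tracking mapping):
mapping = {'b': 25, 'id': 51}  # -> mapping = {'b': 25, 'id': 51}
mapping['age'] = 62  # -> mapping = {'b': 25, 'id': 51, 'age': 62}
mapping['b'] = 140  # -> mapping = {'b': 140, 'id': 51, 'age': 62}
out = mapping['b']  # -> out = 140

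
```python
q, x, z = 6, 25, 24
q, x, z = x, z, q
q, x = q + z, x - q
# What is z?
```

Trace (tracking z):
q, x, z = (6, 25, 24)  # -> q = 6, x = 25, z = 24
q, x, z = (x, z, q)  # -> q = 25, x = 24, z = 6
q, x = (q + z, x - q)  # -> q = 31, x = -1

Answer: 6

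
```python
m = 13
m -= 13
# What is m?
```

Answer: 0

Derivation:
Trace (tracking m):
m = 13  # -> m = 13
m -= 13  # -> m = 0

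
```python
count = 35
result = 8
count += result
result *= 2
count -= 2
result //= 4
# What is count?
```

Answer: 41

Derivation:
Trace (tracking count):
count = 35  # -> count = 35
result = 8  # -> result = 8
count += result  # -> count = 43
result *= 2  # -> result = 16
count -= 2  # -> count = 41
result //= 4  # -> result = 4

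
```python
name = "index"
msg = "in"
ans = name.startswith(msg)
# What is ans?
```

Answer: True

Derivation:
Trace (tracking ans):
name = 'index'  # -> name = 'index'
msg = 'in'  # -> msg = 'in'
ans = name.startswith(msg)  # -> ans = True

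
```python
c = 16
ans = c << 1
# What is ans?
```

Answer: 32

Derivation:
Trace (tracking ans):
c = 16  # -> c = 16
ans = c << 1  # -> ans = 32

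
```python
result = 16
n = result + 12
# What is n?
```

Answer: 28

Derivation:
Trace (tracking n):
result = 16  # -> result = 16
n = result + 12  # -> n = 28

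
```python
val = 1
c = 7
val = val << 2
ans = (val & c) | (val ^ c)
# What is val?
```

Trace (tracking val):
val = 1  # -> val = 1
c = 7  # -> c = 7
val = val << 2  # -> val = 4
ans = val & c | val ^ c  # -> ans = 7

Answer: 4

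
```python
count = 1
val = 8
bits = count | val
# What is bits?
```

Trace (tracking bits):
count = 1  # -> count = 1
val = 8  # -> val = 8
bits = count | val  # -> bits = 9

Answer: 9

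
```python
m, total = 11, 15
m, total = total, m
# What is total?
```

Answer: 11

Derivation:
Trace (tracking total):
m, total = (11, 15)  # -> m = 11, total = 15
m, total = (total, m)  # -> m = 15, total = 11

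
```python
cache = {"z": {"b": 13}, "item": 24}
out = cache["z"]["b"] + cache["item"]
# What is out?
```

Trace (tracking out):
cache = {'z': {'b': 13}, 'item': 24}  # -> cache = {'z': {'b': 13}, 'item': 24}
out = cache['z']['b'] + cache['item']  # -> out = 37

Answer: 37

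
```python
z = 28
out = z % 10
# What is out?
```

Answer: 8

Derivation:
Trace (tracking out):
z = 28  # -> z = 28
out = z % 10  # -> out = 8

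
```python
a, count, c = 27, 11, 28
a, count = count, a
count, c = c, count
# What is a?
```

Trace (tracking a):
a, count, c = (27, 11, 28)  # -> a = 27, count = 11, c = 28
a, count = (count, a)  # -> a = 11, count = 27
count, c = (c, count)  # -> count = 28, c = 27

Answer: 11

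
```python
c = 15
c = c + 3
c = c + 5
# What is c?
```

Trace (tracking c):
c = 15  # -> c = 15
c = c + 3  # -> c = 18
c = c + 5  # -> c = 23

Answer: 23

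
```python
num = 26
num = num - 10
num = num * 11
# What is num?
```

Trace (tracking num):
num = 26  # -> num = 26
num = num - 10  # -> num = 16
num = num * 11  # -> num = 176

Answer: 176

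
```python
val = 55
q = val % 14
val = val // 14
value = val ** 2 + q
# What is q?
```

Answer: 13

Derivation:
Trace (tracking q):
val = 55  # -> val = 55
q = val % 14  # -> q = 13
val = val // 14  # -> val = 3
value = val ** 2 + q  # -> value = 22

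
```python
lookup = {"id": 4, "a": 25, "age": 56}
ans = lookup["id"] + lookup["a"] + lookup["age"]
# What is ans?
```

Trace (tracking ans):
lookup = {'id': 4, 'a': 25, 'age': 56}  # -> lookup = {'id': 4, 'a': 25, 'age': 56}
ans = lookup['id'] + lookup['a'] + lookup['age']  # -> ans = 85

Answer: 85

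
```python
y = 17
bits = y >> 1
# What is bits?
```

Trace (tracking bits):
y = 17  # -> y = 17
bits = y >> 1  # -> bits = 8

Answer: 8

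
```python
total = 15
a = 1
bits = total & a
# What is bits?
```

Answer: 1

Derivation:
Trace (tracking bits):
total = 15  # -> total = 15
a = 1  # -> a = 1
bits = total & a  # -> bits = 1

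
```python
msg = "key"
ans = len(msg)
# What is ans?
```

Answer: 3

Derivation:
Trace (tracking ans):
msg = 'key'  # -> msg = 'key'
ans = len(msg)  # -> ans = 3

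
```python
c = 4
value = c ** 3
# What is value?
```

Trace (tracking value):
c = 4  # -> c = 4
value = c ** 3  # -> value = 64

Answer: 64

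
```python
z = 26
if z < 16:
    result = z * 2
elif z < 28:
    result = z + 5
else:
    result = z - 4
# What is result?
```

Answer: 31

Derivation:
Trace (tracking result):
z = 26  # -> z = 26
if z < 16:  # condition is False
elif z < 28:  # condition is True
    result = z + 5  # -> result = 31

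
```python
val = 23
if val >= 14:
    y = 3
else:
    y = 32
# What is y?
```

Trace (tracking y):
val = 23  # -> val = 23
if val >= 14:  # condition is True
    y = 3  # -> y = 3

Answer: 3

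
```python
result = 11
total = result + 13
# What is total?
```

Answer: 24

Derivation:
Trace (tracking total):
result = 11  # -> result = 11
total = result + 13  # -> total = 24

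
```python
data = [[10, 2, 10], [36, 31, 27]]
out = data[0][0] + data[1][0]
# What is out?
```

Trace (tracking out):
data = [[10, 2, 10], [36, 31, 27]]  # -> data = [[10, 2, 10], [36, 31, 27]]
out = data[0][0] + data[1][0]  # -> out = 46

Answer: 46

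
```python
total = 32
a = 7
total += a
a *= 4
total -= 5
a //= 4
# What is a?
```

Trace (tracking a):
total = 32  # -> total = 32
a = 7  # -> a = 7
total += a  # -> total = 39
a *= 4  # -> a = 28
total -= 5  # -> total = 34
a //= 4  # -> a = 7

Answer: 7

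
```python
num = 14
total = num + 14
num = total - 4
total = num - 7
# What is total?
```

Trace (tracking total):
num = 14  # -> num = 14
total = num + 14  # -> total = 28
num = total - 4  # -> num = 24
total = num - 7  # -> total = 17

Answer: 17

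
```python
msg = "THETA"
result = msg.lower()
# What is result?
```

Answer: 'theta'

Derivation:
Trace (tracking result):
msg = 'THETA'  # -> msg = 'THETA'
result = msg.lower()  # -> result = 'theta'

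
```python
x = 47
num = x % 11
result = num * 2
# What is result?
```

Trace (tracking result):
x = 47  # -> x = 47
num = x % 11  # -> num = 3
result = num * 2  # -> result = 6

Answer: 6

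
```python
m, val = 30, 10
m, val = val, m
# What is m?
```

Trace (tracking m):
m, val = (30, 10)  # -> m = 30, val = 10
m, val = (val, m)  # -> m = 10, val = 30

Answer: 10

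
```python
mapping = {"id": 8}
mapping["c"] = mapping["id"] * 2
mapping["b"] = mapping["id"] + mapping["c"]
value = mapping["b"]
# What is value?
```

Trace (tracking value):
mapping = {'id': 8}  # -> mapping = {'id': 8}
mapping['c'] = mapping['id'] * 2  # -> mapping = {'id': 8, 'c': 16}
mapping['b'] = mapping['id'] + mapping['c']  # -> mapping = {'id': 8, 'c': 16, 'b': 24}
value = mapping['b']  # -> value = 24

Answer: 24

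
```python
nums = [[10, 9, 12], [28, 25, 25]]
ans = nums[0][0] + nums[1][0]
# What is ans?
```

Answer: 38

Derivation:
Trace (tracking ans):
nums = [[10, 9, 12], [28, 25, 25]]  # -> nums = [[10, 9, 12], [28, 25, 25]]
ans = nums[0][0] + nums[1][0]  # -> ans = 38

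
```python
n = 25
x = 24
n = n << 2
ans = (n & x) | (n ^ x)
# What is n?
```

Answer: 100

Derivation:
Trace (tracking n):
n = 25  # -> n = 25
x = 24  # -> x = 24
n = n << 2  # -> n = 100
ans = n & x | n ^ x  # -> ans = 124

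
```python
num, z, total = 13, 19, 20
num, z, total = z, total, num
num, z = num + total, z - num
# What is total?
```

Answer: 13

Derivation:
Trace (tracking total):
num, z, total = (13, 19, 20)  # -> num = 13, z = 19, total = 20
num, z, total = (z, total, num)  # -> num = 19, z = 20, total = 13
num, z = (num + total, z - num)  # -> num = 32, z = 1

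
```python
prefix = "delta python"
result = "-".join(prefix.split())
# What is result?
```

Trace (tracking result):
prefix = 'delta python'  # -> prefix = 'delta python'
result = '-'.join(prefix.split())  # -> result = 'delta-python'

Answer: 'delta-python'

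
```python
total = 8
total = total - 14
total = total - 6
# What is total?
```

Trace (tracking total):
total = 8  # -> total = 8
total = total - 14  # -> total = -6
total = total - 6  # -> total = -12

Answer: -12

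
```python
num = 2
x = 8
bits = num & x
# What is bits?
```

Answer: 0

Derivation:
Trace (tracking bits):
num = 2  # -> num = 2
x = 8  # -> x = 8
bits = num & x  # -> bits = 0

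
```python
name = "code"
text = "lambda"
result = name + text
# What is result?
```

Answer: 'codelambda'

Derivation:
Trace (tracking result):
name = 'code'  # -> name = 'code'
text = 'lambda'  # -> text = 'lambda'
result = name + text  # -> result = 'codelambda'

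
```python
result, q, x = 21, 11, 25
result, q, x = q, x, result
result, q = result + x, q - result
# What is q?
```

Answer: 14

Derivation:
Trace (tracking q):
result, q, x = (21, 11, 25)  # -> result = 21, q = 11, x = 25
result, q, x = (q, x, result)  # -> result = 11, q = 25, x = 21
result, q = (result + x, q - result)  # -> result = 32, q = 14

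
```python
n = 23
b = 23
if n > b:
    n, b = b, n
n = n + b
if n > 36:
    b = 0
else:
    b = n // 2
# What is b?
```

Answer: 0

Derivation:
Trace (tracking b):
n = 23  # -> n = 23
b = 23  # -> b = 23
if n > b:  # condition is False
n = n + b  # -> n = 46
if n > 36:  # condition is True
    b = 0  # -> b = 0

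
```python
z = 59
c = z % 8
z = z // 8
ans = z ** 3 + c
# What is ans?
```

Answer: 346

Derivation:
Trace (tracking ans):
z = 59  # -> z = 59
c = z % 8  # -> c = 3
z = z // 8  # -> z = 7
ans = z ** 3 + c  # -> ans = 346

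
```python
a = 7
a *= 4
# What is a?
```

Answer: 28

Derivation:
Trace (tracking a):
a = 7  # -> a = 7
a *= 4  # -> a = 28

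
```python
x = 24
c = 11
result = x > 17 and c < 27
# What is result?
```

Trace (tracking result):
x = 24  # -> x = 24
c = 11  # -> c = 11
result = x > 17 and c < 27  # -> result = True

Answer: True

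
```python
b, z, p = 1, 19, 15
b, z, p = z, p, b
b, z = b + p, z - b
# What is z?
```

Trace (tracking z):
b, z, p = (1, 19, 15)  # -> b = 1, z = 19, p = 15
b, z, p = (z, p, b)  # -> b = 19, z = 15, p = 1
b, z = (b + p, z - b)  # -> b = 20, z = -4

Answer: -4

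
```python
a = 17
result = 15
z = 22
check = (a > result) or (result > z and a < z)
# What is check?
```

Trace (tracking check):
a = 17  # -> a = 17
result = 15  # -> result = 15
z = 22  # -> z = 22
check = a > result or (result > z and a < z)  # -> check = True

Answer: True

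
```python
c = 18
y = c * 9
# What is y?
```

Trace (tracking y):
c = 18  # -> c = 18
y = c * 9  # -> y = 162

Answer: 162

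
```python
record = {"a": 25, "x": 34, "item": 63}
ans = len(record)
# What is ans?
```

Trace (tracking ans):
record = {'a': 25, 'x': 34, 'item': 63}  # -> record = {'a': 25, 'x': 34, 'item': 63}
ans = len(record)  # -> ans = 3

Answer: 3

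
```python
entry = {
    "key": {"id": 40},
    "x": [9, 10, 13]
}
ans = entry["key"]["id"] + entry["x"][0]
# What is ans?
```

Answer: 49

Derivation:
Trace (tracking ans):
entry = {'key': {'id': 40}, 'x': [9, 10, 13]}  # -> entry = {'key': {'id': 40}, 'x': [9, 10, 13]}
ans = entry['key']['id'] + entry['x'][0]  # -> ans = 49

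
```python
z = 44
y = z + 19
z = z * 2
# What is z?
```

Answer: 88

Derivation:
Trace (tracking z):
z = 44  # -> z = 44
y = z + 19  # -> y = 63
z = z * 2  # -> z = 88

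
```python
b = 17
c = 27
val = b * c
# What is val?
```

Answer: 459

Derivation:
Trace (tracking val):
b = 17  # -> b = 17
c = 27  # -> c = 27
val = b * c  # -> val = 459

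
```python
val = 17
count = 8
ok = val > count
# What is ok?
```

Answer: True

Derivation:
Trace (tracking ok):
val = 17  # -> val = 17
count = 8  # -> count = 8
ok = val > count  # -> ok = True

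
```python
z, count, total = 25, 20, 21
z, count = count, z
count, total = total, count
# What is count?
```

Answer: 21

Derivation:
Trace (tracking count):
z, count, total = (25, 20, 21)  # -> z = 25, count = 20, total = 21
z, count = (count, z)  # -> z = 20, count = 25
count, total = (total, count)  # -> count = 21, total = 25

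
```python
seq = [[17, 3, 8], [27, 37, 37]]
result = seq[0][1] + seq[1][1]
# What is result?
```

Trace (tracking result):
seq = [[17, 3, 8], [27, 37, 37]]  # -> seq = [[17, 3, 8], [27, 37, 37]]
result = seq[0][1] + seq[1][1]  # -> result = 40

Answer: 40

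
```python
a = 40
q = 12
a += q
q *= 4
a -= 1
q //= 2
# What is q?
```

Answer: 24

Derivation:
Trace (tracking q):
a = 40  # -> a = 40
q = 12  # -> q = 12
a += q  # -> a = 52
q *= 4  # -> q = 48
a -= 1  # -> a = 51
q //= 2  # -> q = 24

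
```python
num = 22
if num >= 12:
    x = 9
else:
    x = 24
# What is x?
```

Answer: 9

Derivation:
Trace (tracking x):
num = 22  # -> num = 22
if num >= 12:  # condition is True
    x = 9  # -> x = 9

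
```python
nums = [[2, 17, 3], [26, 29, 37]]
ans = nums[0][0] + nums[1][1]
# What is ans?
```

Answer: 31

Derivation:
Trace (tracking ans):
nums = [[2, 17, 3], [26, 29, 37]]  # -> nums = [[2, 17, 3], [26, 29, 37]]
ans = nums[0][0] + nums[1][1]  # -> ans = 31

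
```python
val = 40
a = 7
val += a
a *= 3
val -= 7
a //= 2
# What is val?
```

Trace (tracking val):
val = 40  # -> val = 40
a = 7  # -> a = 7
val += a  # -> val = 47
a *= 3  # -> a = 21
val -= 7  # -> val = 40
a //= 2  # -> a = 10

Answer: 40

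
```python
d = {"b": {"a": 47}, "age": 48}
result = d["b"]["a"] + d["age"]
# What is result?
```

Answer: 95

Derivation:
Trace (tracking result):
d = {'b': {'a': 47}, 'age': 48}  # -> d = {'b': {'a': 47}, 'age': 48}
result = d['b']['a'] + d['age']  # -> result = 95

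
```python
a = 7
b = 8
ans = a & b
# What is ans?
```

Trace (tracking ans):
a = 7  # -> a = 7
b = 8  # -> b = 8
ans = a & b  # -> ans = 0

Answer: 0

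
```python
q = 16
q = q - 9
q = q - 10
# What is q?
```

Trace (tracking q):
q = 16  # -> q = 16
q = q - 9  # -> q = 7
q = q - 10  # -> q = -3

Answer: -3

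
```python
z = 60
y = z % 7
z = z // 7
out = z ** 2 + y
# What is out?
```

Trace (tracking out):
z = 60  # -> z = 60
y = z % 7  # -> y = 4
z = z // 7  # -> z = 8
out = z ** 2 + y  # -> out = 68

Answer: 68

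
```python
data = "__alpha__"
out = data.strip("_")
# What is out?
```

Trace (tracking out):
data = '__alpha__'  # -> data = '__alpha__'
out = data.strip('_')  # -> out = 'alpha'

Answer: 'alpha'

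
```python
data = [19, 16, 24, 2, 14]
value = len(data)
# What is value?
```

Answer: 5

Derivation:
Trace (tracking value):
data = [19, 16, 24, 2, 14]  # -> data = [19, 16, 24, 2, 14]
value = len(data)  # -> value = 5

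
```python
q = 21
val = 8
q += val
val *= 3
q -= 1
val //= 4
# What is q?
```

Answer: 28

Derivation:
Trace (tracking q):
q = 21  # -> q = 21
val = 8  # -> val = 8
q += val  # -> q = 29
val *= 3  # -> val = 24
q -= 1  # -> q = 28
val //= 4  # -> val = 6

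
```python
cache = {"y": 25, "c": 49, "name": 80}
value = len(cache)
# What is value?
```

Trace (tracking value):
cache = {'y': 25, 'c': 49, 'name': 80}  # -> cache = {'y': 25, 'c': 49, 'name': 80}
value = len(cache)  # -> value = 3

Answer: 3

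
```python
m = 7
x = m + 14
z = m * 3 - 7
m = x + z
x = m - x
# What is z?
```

Answer: 14

Derivation:
Trace (tracking z):
m = 7  # -> m = 7
x = m + 14  # -> x = 21
z = m * 3 - 7  # -> z = 14
m = x + z  # -> m = 35
x = m - x  # -> x = 14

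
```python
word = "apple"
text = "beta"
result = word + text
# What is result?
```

Trace (tracking result):
word = 'apple'  # -> word = 'apple'
text = 'beta'  # -> text = 'beta'
result = word + text  # -> result = 'applebeta'

Answer: 'applebeta'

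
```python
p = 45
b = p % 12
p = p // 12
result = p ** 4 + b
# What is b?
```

Answer: 9

Derivation:
Trace (tracking b):
p = 45  # -> p = 45
b = p % 12  # -> b = 9
p = p // 12  # -> p = 3
result = p ** 4 + b  # -> result = 90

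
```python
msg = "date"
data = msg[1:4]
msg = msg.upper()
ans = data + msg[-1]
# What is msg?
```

Trace (tracking msg):
msg = 'date'  # -> msg = 'date'
data = msg[1:4]  # -> data = 'ate'
msg = msg.upper()  # -> msg = 'DATE'
ans = data + msg[-1]  # -> ans = 'ateE'

Answer: 'DATE'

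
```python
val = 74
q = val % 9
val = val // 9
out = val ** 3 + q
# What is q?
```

Answer: 2

Derivation:
Trace (tracking q):
val = 74  # -> val = 74
q = val % 9  # -> q = 2
val = val // 9  # -> val = 8
out = val ** 3 + q  # -> out = 514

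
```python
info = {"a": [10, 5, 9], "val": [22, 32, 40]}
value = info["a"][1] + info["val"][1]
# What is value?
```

Answer: 37

Derivation:
Trace (tracking value):
info = {'a': [10, 5, 9], 'val': [22, 32, 40]}  # -> info = {'a': [10, 5, 9], 'val': [22, 32, 40]}
value = info['a'][1] + info['val'][1]  # -> value = 37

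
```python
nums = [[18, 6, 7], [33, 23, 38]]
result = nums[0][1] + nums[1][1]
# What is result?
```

Trace (tracking result):
nums = [[18, 6, 7], [33, 23, 38]]  # -> nums = [[18, 6, 7], [33, 23, 38]]
result = nums[0][1] + nums[1][1]  # -> result = 29

Answer: 29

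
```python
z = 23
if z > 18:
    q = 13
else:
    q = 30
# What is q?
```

Trace (tracking q):
z = 23  # -> z = 23
if z > 18:  # condition is True
    q = 13  # -> q = 13

Answer: 13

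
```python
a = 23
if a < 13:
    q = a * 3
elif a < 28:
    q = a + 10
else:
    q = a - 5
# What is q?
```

Answer: 33

Derivation:
Trace (tracking q):
a = 23  # -> a = 23
if a < 13:  # condition is False
elif a < 28:  # condition is True
    q = a + 10  # -> q = 33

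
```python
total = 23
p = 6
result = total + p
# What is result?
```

Answer: 29

Derivation:
Trace (tracking result):
total = 23  # -> total = 23
p = 6  # -> p = 6
result = total + p  # -> result = 29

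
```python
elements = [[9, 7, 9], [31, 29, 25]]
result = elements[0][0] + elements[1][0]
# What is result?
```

Trace (tracking result):
elements = [[9, 7, 9], [31, 29, 25]]  # -> elements = [[9, 7, 9], [31, 29, 25]]
result = elements[0][0] + elements[1][0]  # -> result = 40

Answer: 40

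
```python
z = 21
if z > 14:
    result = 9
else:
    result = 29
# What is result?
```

Answer: 9

Derivation:
Trace (tracking result):
z = 21  # -> z = 21
if z > 14:  # condition is True
    result = 9  # -> result = 9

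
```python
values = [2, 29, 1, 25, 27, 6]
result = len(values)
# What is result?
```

Trace (tracking result):
values = [2, 29, 1, 25, 27, 6]  # -> values = [2, 29, 1, 25, 27, 6]
result = len(values)  # -> result = 6

Answer: 6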